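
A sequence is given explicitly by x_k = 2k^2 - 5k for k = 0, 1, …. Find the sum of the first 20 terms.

3990

Over k = 0..19: Σk = 190, Σk² = 2470.
Total = (2)·2470 + (-5)·190 = 3990.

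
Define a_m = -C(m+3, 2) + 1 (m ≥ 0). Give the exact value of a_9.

C(12, 2) = 66, so a_9 = -65.

-65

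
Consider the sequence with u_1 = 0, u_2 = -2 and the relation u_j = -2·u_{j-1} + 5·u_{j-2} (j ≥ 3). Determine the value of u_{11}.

97364

Step forward from the initial values:
u_3 = 4, u_4 = -18, u_5 = 56, u_6 = -202, u_7 = 684, u_8 = -2378, u_9 = 8176, u_{10} = -28242, u_{11} = 97364.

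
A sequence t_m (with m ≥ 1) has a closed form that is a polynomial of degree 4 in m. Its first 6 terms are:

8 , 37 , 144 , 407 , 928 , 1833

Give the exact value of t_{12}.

25407

1st diffs: 29, 107, 263, 521, 905.
2nd diffs: 78, 156, 258, 384.
3rd diffs: 78, 102, 126.
4th diffs: 24, 24 (constant).
Newton forward-difference form: t_m = 8 + 29·C(m-1,1) + 78·C(m-1,2) + 78·C(m-1,3) + 24·C(m-1,4).
At m = 12: m-1 = 11, so t_{12} = 8 + 319 + 4290 + 12870 + 7920 = 25407.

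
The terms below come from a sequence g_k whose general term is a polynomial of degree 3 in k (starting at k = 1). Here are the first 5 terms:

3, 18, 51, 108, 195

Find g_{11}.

1st diffs: 15, 33, 57, 87.
2nd diffs: 18, 24, 30.
3rd diffs: 6, 6 (constant).
Newton forward-difference form: g_k = 3 + 15·C(k-1,1) + 18·C(k-1,2) + 6·C(k-1,3).
At k = 11: k-1 = 10, so g_{11} = 3 + 150 + 810 + 720 = 1683.

1683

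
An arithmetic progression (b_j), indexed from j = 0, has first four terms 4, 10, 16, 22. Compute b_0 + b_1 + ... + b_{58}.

10502

Common difference d = 6.
b_j = 4 + (j - 0)·6.
b_{58} = 352; S = 59·(4 + 352)/2 = 10502.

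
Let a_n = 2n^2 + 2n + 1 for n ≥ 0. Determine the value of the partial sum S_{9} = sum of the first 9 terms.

489

Over n = 0..8: Σn = 36, Σn² = 204.
Total = (2)·204 + (2)·36 + (1)·9 = 489.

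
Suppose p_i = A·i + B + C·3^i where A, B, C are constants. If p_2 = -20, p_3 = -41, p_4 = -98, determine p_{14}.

-4783016

Write the equations: 2A + B + 9C = -20; 3A + B + 27C = -41; 4A + B + 81C = -98.
Subtracting the first from the second: A + 18C = -21.
Subtracting the second from the third: A + 54C = -57.
Solving: C = -1, A = -3, then B = -5.
So p_i = -3·i + (-5) + (-1)·3^i; at i=14 this is -4783016.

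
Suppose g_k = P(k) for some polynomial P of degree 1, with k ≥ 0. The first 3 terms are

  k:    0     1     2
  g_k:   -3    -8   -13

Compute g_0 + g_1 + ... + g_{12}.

-429

1st diffs: -5, -5 (constant).
So g_k = -5k - 3.
Continuing: …, -18, -23, -28, -33, …, g_{12} = -63.
Summing k = 0..12 (13 terms) gives -429.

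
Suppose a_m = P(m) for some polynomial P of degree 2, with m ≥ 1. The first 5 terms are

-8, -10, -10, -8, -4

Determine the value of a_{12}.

1st diffs: -2, 0, 2, 4.
2nd diffs: 2, 2, 2 (constant).
So a_m = m^2 - 5m - 4.
Evaluating at m = 12 gives a_{12} = 80.

80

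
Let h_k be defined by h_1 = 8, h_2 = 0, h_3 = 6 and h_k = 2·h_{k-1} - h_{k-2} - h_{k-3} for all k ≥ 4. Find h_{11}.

Iterate the recurrence:
h_4 = 4; h_5 = 2; h_6 = -6; h_7 = -18; h_8 = -32; h_9 = -40; h_{10} = -30; h_{11} = 12.

12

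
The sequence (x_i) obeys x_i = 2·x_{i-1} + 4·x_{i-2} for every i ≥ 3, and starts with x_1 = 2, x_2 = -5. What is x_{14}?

-2412544

x_3 = -2; x_4 = -24; x_5 = -56; …; x_{11} = -71168; x_{12} = -230400; x_{13} = -745472; x_{14} = -2412544.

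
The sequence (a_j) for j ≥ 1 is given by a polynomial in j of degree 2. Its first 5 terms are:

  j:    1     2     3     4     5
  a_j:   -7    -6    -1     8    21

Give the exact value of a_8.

1st diffs: 1, 5, 9, 13.
2nd diffs: 4, 4, 4 (constant).
Newton forward-difference form: a_j = -7 + 1·C(j-1,1) + 4·C(j-1,2).
At j = 8: j-1 = 7, so a_8 = -7 + 7 + 84 = 84.

84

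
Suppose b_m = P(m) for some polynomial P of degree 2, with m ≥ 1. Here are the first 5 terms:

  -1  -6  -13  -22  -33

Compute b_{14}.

1st diffs: -5, -7, -9, -11.
2nd diffs: -2, -2, -2 (constant).
Newton forward-difference form: b_m = -1 + (-5)·C(m-1,1) + (-2)·C(m-1,2).
At m = 14: m-1 = 13, so b_{14} = -1 - 65 - 156 = -222.

-222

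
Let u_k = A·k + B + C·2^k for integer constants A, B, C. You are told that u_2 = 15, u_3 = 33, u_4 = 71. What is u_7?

At k = 2, 3, 4: 2A + B + 4C = 15; 3A + B + 8C = 33; 4A + B + 16C = 71.
Subtracting the first from the second: A + 4C = 18.
Subtracting the second from the third: A + 8C = 38.
Solving: C = 5, A = -2, then B = -1.
So u_k = -2·k + (-1) + 5·2^k; at k=7 this is 625.

625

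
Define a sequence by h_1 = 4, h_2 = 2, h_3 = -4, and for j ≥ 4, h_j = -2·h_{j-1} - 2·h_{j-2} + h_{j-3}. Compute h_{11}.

h_4 = 8  h_5 = -6  h_6 = -8  h_7 = 36  h_8 = -62  h_9 = 44  h_{10} = 72  h_{11} = -294.

-294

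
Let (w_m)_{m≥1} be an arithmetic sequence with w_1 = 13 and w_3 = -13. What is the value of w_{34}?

-416

Common difference d = (-13 - 13) / (3 - 1) = -13.
w_m = 13 + (m - 1)·(-13).
w_{34} = 13 + 33·(-13) = -416.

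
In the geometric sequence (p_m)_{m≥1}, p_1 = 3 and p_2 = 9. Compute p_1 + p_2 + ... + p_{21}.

Common ratio r = 3.
p_m = 3·3^(m-1).
S = 3·(3^21 - 1)/(3 - 1) = 3·(10460353203 - 1)/(2) = 15690529803.

15690529803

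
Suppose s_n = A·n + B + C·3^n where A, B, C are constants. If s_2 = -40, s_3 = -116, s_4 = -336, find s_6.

-2936

The three given values yield: 2A + B + 9C = -40; 3A + B + 27C = -116; 4A + B + 81C = -336.
Subtracting the first from the second: A + 18C = -76.
Subtracting the second from the third: A + 54C = -220.
Solving: C = -4, A = -4, then B = 4.
So s_n = -4·n + 4 + (-4)·3^n; at n=6 this is -2936.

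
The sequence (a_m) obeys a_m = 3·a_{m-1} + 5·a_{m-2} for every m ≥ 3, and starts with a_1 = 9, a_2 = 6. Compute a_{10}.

1243671

Compute successive terms:
a_3 = 63; a_4 = 219; a_5 = 972; a_6 = 4011; a_7 = 16893; a_8 = 70734; a_9 = 296667; a_{10} = 1243671.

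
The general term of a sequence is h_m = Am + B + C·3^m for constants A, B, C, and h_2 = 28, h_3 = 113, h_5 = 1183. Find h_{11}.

At m = 2, 3, 5: 2A + B + 9C = 28; 3A + B + 27C = 113; 5A + B + 243C = 1183.
Subtracting the first from the second: A + 18C = 85.
Subtracting the second from the third: 2A + 216C = 1070.
Solving: C = 5, A = -5, then B = -7.
So h_m = -5·m + (-7) + 5·3^m; at m=11 this is 885673.

885673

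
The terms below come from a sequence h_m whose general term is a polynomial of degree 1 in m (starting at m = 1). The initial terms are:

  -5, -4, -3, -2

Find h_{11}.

1st diffs: 1, 1, 1 (constant).
So h_m = m - 6.
Evaluating at m = 11 gives h_{11} = 5.

5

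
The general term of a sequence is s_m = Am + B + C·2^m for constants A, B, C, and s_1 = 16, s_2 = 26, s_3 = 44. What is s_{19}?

2097196

Write the equations: A + B + 2C = 16; 2A + B + 4C = 26; 3A + B + 8C = 44.
Subtracting the first from the second: A + 2C = 10.
Subtracting the second from the third: A + 4C = 18.
Solving: C = 4, A = 2, then B = 6.
So s_m = 2·m + 6 + 4·2^m; at m=19 this is 2097196.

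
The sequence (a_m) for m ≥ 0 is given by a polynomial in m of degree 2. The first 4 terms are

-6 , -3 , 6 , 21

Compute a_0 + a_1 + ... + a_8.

558

1st diffs: 3, 9, 15.
2nd diffs: 6, 6 (constant).
Newton forward-difference form: a_m = -6 + 3·C(m,1) + 6·C(m,2).
Continuing: …, 42, 69, 102, 141, …, a_8 = 186.
Summing m = 0..8 (9 terms) gives 558.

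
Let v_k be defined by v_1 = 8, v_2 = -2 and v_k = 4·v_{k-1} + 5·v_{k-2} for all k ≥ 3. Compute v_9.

Iterate the recurrence:
v_3 = 32; v_4 = 118; v_5 = 632; v_6 = 3118; v_7 = 15632; v_8 = 78118; v_9 = 390632.
(Characteristic roots are 5 and -1.)

390632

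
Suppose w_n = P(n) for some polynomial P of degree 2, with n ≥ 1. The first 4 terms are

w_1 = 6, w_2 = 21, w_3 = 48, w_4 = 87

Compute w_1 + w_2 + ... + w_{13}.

4680

1st diffs: 15, 27, 39.
2nd diffs: 12, 12 (constant).
So w_n = 6n^2 - 3n + 3.
Continuing: …, 138, 201, 276, 363, …, w_{13} = 978.
Summing n = 1..13 (13 terms) gives 4680.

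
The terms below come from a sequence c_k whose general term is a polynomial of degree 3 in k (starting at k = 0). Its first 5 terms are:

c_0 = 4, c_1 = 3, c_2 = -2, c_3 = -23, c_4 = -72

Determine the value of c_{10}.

-1626

1st diffs: -1, -5, -21, -49.
2nd diffs: -4, -16, -28.
3rd diffs: -12, -12 (constant).
Newton forward-difference form: c_k = 4 + (-1)·C(k,1) + (-4)·C(k,2) + (-12)·C(k,3).
At k = 10: k = 10, so c_{10} = 4 - 10 - 180 - 1440 = -1626.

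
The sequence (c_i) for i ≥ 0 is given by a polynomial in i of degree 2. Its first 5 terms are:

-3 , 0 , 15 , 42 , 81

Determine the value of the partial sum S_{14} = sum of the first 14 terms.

1st diffs: 3, 15, 27, 39.
2nd diffs: 12, 12, 12 (constant).
Newton forward-difference form: c_i = -3 + 3·C(i,1) + 12·C(i,2).
Continuing: …, 132, 195, 270, 357, …, c_{13} = 972.
Summing i = 0..13 (14 terms) gives 4599.

4599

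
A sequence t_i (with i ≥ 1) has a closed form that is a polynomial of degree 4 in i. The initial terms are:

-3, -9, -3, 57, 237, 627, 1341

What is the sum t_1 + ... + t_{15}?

134187

1st diffs: -6, 6, 60, 180, 390, 714.
2nd diffs: 12, 54, 120, 210, 324.
3rd diffs: 42, 66, 90, 114.
4th diffs: 24, 24, 24 (constant).
So t_i = i^4 - 3i^3 - i^2 + 3i - 3.
Continuing: …, 2517, 4317, 6927, 10557, …, t_{15} = 40317.
Summing i = 1..15 (15 terms) gives 134187.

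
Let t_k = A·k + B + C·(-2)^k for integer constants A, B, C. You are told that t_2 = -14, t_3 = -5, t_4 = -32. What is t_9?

At k = 2, 3, 4: 2A + B + 4C = -14; 3A + B - 8C = -5; 4A + B + 16C = -32.
Subtracting the first from the second: A - 12C = 9.
Subtracting the second from the third: A + 24C = -27.
Solving: C = -1, A = -3, then B = -4.
So t_k = -3·k + (-4) + (-1)·(-2)^k; at k=9 this is 481.

481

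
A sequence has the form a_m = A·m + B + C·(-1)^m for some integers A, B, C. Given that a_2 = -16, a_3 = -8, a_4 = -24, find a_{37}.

-144

The three given values yield: 2A + B + C = -16; 3A + B - C = -8; 4A + B + C = -24.
Subtracting the first from the second: A - 2C = 8.
Subtracting the second from the third: A + 2C = -16.
Solving: C = -6, A = -4, then B = -2.
Hence a_{37} = -4·37 + (-2) + (-6)·(-1) = -144.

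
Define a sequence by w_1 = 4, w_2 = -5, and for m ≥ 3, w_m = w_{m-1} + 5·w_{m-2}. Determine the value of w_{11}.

Compute successive terms:
w_3 = 15  w_4 = -10  w_5 = 65  w_6 = 15  w_7 = 340  w_8 = 415  w_9 = 2115  w_{10} = 4190  w_{11} = 14765.

14765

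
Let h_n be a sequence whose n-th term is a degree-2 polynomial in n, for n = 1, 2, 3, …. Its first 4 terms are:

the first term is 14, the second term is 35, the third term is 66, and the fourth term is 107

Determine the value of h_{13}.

1st diffs: 21, 31, 41.
2nd diffs: 10, 10 (constant).
Newton forward-difference form: h_n = 14 + 21·C(n-1,1) + 10·C(n-1,2).
At n = 13: n-1 = 12, so h_{13} = 14 + 252 + 660 = 926.

926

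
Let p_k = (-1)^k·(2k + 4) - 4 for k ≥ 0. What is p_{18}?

36

(-1)^18 = 1; 2k + 4 at k=18 is 40; so p_{18} = 36.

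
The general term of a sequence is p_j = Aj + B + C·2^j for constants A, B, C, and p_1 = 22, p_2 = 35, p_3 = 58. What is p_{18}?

The three given values yield: A + B + 2C = 22; 2A + B + 4C = 35; 3A + B + 8C = 58.
Subtracting the first from the second: A + 2C = 13.
Subtracting the second from the third: A + 4C = 23.
Solving: C = 5, A = 3, then B = 9.
Hence p_{18} = 3·18 + 9 + 5·262144 = 1310783.

1310783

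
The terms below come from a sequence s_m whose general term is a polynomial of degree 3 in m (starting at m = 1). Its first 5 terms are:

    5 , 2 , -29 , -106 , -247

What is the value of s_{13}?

-5839

1st diffs: -3, -31, -77, -141.
2nd diffs: -28, -46, -64.
3rd diffs: -18, -18 (constant).
Newton forward-difference form: s_m = 5 + (-3)·C(m-1,1) + (-28)·C(m-1,2) + (-18)·C(m-1,3).
At m = 13: m-1 = 12, so s_{13} = 5 - 36 - 1848 - 3960 = -5839.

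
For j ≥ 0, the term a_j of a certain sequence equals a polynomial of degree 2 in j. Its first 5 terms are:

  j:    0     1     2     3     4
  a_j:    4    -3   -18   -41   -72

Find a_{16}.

-1068

1st diffs: -7, -15, -23, -31.
2nd diffs: -8, -8, -8 (constant).
Newton forward-difference form: a_j = 4 + (-7)·C(j,1) + (-8)·C(j,2).
At j = 16: j = 16, so a_{16} = 4 - 112 - 960 = -1068.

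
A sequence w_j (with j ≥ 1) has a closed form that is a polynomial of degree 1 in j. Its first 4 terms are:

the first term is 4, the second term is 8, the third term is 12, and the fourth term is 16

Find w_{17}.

1st diffs: 4, 4, 4 (constant).
So w_j = 4j.
Evaluating at j = 17 gives w_{17} = 68.

68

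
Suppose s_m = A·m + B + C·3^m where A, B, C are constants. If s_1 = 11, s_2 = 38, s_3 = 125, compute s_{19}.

5811307277

The three given values yield: A + B + 3C = 11; 2A + B + 9C = 38; 3A + B + 27C = 125.
Subtracting the first from the second: A + 6C = 27.
Subtracting the second from the third: A + 18C = 87.
Solving: C = 5, A = -3, then B = -1.
So s_m = -3·m + (-1) + 5·3^m; at m=19 this is 5811307277.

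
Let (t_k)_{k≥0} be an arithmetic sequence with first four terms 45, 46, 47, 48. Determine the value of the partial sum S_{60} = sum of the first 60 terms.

Common difference d = 1.
t_k = 45 + (k - 0)·1.
t_{59} = 104; S = 60·(45 + 104)/2 = 4470.

4470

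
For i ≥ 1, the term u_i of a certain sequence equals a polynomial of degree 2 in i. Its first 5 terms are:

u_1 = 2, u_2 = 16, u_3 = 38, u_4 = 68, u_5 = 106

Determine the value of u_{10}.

416

1st diffs: 14, 22, 30, 38.
2nd diffs: 8, 8, 8 (constant).
Newton forward-difference form: u_i = 2 + 14·C(i-1,1) + 8·C(i-1,2).
At i = 10: i-1 = 9, so u_{10} = 2 + 126 + 288 = 416.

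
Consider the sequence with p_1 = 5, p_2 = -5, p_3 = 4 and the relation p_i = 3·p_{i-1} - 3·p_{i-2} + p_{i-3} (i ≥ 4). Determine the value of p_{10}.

Iterate the recurrence:
p_4 = 32; p_5 = 79; p_6 = 145; p_7 = 230; p_8 = 334; p_9 = 457; p_{10} = 599.

599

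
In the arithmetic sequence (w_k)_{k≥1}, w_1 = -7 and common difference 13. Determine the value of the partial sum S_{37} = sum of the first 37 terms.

8399

w_k = -7 + (k - 1)·13.
w_{37} = 461; S = 37·(-7 + 461)/2 = 8399.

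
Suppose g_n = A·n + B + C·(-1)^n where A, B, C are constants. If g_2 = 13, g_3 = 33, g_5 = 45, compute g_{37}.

Write the equations: 2A + B + C = 13; 3A + B - C = 33; 5A + B - C = 45.
Subtracting the first from the second: A - 2C = 20.
Subtracting the second from the third: 2A = 12.
Solving: C = -7, A = 6, then B = 8.
So g_n = 6·n + 8 + (-7)·(-1)^n; at n=37 this is 237.

237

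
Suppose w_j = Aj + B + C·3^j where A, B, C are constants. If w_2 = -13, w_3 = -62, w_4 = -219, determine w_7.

Plug in j = 2, 3, 4: 2A + B + 9C = -13; 3A + B + 27C = -62; 4A + B + 81C = -219.
Subtracting the first from the second: A + 18C = -49.
Subtracting the second from the third: A + 54C = -157.
Solving: C = -3, A = 5, then B = 4.
Therefore w_7 = 35 + 4 + (-3)·2187 = -6522.

-6522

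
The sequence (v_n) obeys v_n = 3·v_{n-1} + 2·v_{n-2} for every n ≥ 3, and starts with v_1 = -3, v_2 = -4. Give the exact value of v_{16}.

-259460198

v_3 = -18; v_4 = -62; v_5 = -222; …; v_{13} = -5743182; v_{14} = -20454646; v_{15} = -72850302; v_{16} = -259460198.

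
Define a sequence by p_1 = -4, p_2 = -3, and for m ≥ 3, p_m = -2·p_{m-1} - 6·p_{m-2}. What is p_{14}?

Applying the relation repeatedly:
p_3 = 30; p_4 = -42; p_5 = -96; …; p_{11} = -36384; p_{12} = 70752; p_{13} = 76800; p_{14} = -578112.

-578112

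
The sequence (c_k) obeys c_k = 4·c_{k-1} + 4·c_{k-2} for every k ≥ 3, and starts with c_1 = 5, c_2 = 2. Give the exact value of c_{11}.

Compute successive terms:
c_3 = 28;  c_4 = 120;  c_5 = 592;  c_6 = 2848;  c_7 = 13760;  c_8 = 66432;  c_9 = 320768;  c_{10} = 1548800;  c_{11} = 7478272.

7478272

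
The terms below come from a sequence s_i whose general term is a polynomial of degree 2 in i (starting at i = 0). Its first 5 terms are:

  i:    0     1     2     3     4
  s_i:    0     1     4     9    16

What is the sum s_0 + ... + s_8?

204

1st diffs: 1, 3, 5, 7.
2nd diffs: 2, 2, 2 (constant).
Newton forward-difference form: s_i = 1·C(i,1) + 2·C(i,2).
Continuing: 25, 36, 49, 64.
Summing i = 0..8 (9 terms) gives 204.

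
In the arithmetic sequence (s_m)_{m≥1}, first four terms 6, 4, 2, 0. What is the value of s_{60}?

Common difference d = -2.
s_m = 6 + (m - 1)·(-2).
s_{60} = 6 + 59·(-2) = -112.

-112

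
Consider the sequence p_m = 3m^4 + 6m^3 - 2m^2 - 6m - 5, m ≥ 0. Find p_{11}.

51596

p_{11} = 3·11^4 + 6·11^3 - 2·11^2 - 6·11 - 5 = 51596.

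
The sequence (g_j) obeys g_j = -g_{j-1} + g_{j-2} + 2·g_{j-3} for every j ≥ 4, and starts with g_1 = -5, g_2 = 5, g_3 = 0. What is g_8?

Iterate the recurrence:
g_4 = -5, g_5 = 15, g_6 = -20, g_7 = 25, g_8 = -15.

-15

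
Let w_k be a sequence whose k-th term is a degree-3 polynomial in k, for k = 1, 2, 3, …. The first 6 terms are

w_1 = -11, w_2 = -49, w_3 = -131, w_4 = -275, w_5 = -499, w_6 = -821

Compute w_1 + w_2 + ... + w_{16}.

1st diffs: -38, -82, -144, -224, -322.
2nd diffs: -44, -62, -80, -98.
3rd diffs: -18, -18, -18 (constant).
Newton forward-difference form: w_k = -11 + (-38)·C(k-1,1) + (-44)·C(k-1,2) + (-18)·C(k-1,3).
Continuing: …, -1259, -1831, -2555, -3449, …, w_{16} = -13391.
Summing k = 1..16 (16 terms) gives -62136.

-62136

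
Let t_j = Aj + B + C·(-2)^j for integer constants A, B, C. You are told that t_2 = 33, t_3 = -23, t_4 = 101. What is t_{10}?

At j = 2, 3, 4: 2A + B + 4C = 33; 3A + B - 8C = -23; 4A + B + 16C = 101.
Subtracting the first from the second: A - 12C = -56.
Subtracting the second from the third: A + 24C = 124.
Solving: C = 5, A = 4, then B = 5.
Hence t_{10} = 4·10 + 5 + 5·1024 = 5165.

5165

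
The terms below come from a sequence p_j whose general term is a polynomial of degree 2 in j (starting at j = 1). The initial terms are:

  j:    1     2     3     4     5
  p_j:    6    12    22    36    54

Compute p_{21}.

1st diffs: 6, 10, 14, 18.
2nd diffs: 4, 4, 4 (constant).
So p_j = 2j^2 + 4.
Evaluating at j = 21 gives p_{21} = 886.

886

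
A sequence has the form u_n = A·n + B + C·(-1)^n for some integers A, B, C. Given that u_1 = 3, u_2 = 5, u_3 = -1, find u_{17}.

Write the equations: A + B - C = 3; 2A + B + C = 5; 3A + B - C = -1.
Subtracting the first from the second: A + 2C = 2.
Subtracting the second from the third: A - 2C = -6.
Solving: C = 2, A = -2, then B = 7.
Hence u_{17} = -2·17 + 7 + 2·(-1) = -29.

-29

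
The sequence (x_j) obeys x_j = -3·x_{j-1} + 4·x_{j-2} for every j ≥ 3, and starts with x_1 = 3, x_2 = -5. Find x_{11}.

Iterate the recurrence:
x_3 = 27; x_4 = -101; x_5 = 411; x_6 = -1637; x_7 = 6555; x_8 = -26213; x_9 = 104859; x_{10} = -419429; x_{11} = 1677723.
(Characteristic roots are 1 and -4.)

1677723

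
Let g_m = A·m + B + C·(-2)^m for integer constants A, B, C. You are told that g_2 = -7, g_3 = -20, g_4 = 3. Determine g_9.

Write the equations: 2A + B + 4C = -7; 3A + B - 8C = -20; 4A + B + 16C = 3.
Subtracting the first from the second: A - 12C = -13.
Subtracting the second from the third: A + 24C = 23.
Solving: C = 1, A = -1, then B = -9.
Hence g_9 = -1·9 + (-9) + 1·(-512) = -530.

-530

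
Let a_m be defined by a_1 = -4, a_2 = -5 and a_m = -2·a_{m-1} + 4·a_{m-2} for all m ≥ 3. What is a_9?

Step forward from the initial values:
a_3 = -6; a_4 = -8; a_5 = -8; a_6 = -16; a_7 = 0; a_8 = -64; a_9 = 128.

128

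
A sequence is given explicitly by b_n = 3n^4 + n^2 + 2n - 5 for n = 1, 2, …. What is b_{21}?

b_{21} = 3·21^4 + 1·21^2 + 2·21 - 5 = 583921.

583921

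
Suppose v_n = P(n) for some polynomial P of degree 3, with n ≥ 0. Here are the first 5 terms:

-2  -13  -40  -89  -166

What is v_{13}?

-3109

1st diffs: -11, -27, -49, -77.
2nd diffs: -16, -22, -28.
3rd diffs: -6, -6 (constant).
Newton forward-difference form: v_n = -2 + (-11)·C(n,1) + (-16)·C(n,2) + (-6)·C(n,3).
At n = 13: n = 13, so v_{13} = -2 - 143 - 1248 - 1716 = -3109.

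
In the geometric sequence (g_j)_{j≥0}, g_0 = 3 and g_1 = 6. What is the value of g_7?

Common ratio r = 2.
g_j = 3·2^(j-0).
g_7 = 3·2^7 = 384.

384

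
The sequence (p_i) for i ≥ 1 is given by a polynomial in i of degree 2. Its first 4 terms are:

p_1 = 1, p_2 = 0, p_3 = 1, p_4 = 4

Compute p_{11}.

81

1st diffs: -1, 1, 3.
2nd diffs: 2, 2 (constant).
Newton forward-difference form: p_i = 1 + (-1)·C(i-1,1) + 2·C(i-1,2).
At i = 11: i-1 = 10, so p_{11} = 1 - 10 + 90 = 81.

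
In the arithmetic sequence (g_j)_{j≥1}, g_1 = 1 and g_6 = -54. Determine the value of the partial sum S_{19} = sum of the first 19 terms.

Common difference d = (-54 - 1) / (6 - 1) = -11.
g_j = 1 + (j - 1)·(-11).
g_{19} = -197; S = 19·(1 + (-197))/2 = -1862.

-1862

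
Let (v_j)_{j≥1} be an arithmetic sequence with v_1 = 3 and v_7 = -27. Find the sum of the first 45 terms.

Common difference d = (-27 - 3) / (7 - 1) = -5.
v_j = 3 + (j - 1)·(-5).
v_{45} = -217; S = 45·(3 + (-217))/2 = -4815.

-4815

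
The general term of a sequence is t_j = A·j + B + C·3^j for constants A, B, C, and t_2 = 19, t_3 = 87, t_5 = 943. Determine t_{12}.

Plug in j = 2, 3, 5: 2A + B + 9C = 19; 3A + B + 27C = 87; 5A + B + 243C = 943.
Subtracting the first from the second: A + 18C = 68.
Subtracting the second from the third: 2A + 216C = 856.
Solving: C = 4, A = -4, then B = -9.
Hence t_{12} = -4·12 + (-9) + 4·531441 = 2125707.

2125707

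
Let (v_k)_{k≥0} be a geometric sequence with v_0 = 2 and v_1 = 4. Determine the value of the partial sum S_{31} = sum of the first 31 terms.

4294967294

Common ratio r = 2.
v_k = 2·2^(k-0).
S = 2·(2^31 - 1)/(2 - 1) = 2·(2147483648 - 1)/(1) = 4294967294.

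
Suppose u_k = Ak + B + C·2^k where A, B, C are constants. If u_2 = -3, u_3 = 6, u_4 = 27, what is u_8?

Write the equations: 2A + B + 4C = -3; 3A + B + 8C = 6; 4A + B + 16C = 27.
Subtracting the first from the second: A + 4C = 9.
Subtracting the second from the third: A + 8C = 21.
Solving: C = 3, A = -3, then B = -9.
Therefore u_8 = -24 + (-9) + 3·256 = 735.

735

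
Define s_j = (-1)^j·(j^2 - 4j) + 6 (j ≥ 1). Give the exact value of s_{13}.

(-1)^13 = -1; j^2 - 4j at j=13 is 117; so s_{13} = -111.

-111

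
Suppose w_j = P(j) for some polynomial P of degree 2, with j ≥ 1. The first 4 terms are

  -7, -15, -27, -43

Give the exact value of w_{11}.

-267

1st diffs: -8, -12, -16.
2nd diffs: -4, -4 (constant).
Newton forward-difference form: w_j = -7 + (-8)·C(j-1,1) + (-4)·C(j-1,2).
At j = 11: j-1 = 10, so w_{11} = -7 - 80 - 180 = -267.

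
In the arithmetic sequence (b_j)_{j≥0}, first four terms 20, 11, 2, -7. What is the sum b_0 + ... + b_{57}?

-13717

Common difference d = -9.
b_j = 20 + (j - 0)·(-9).
b_{57} = -493; S = 58·(20 + (-493))/2 = -13717.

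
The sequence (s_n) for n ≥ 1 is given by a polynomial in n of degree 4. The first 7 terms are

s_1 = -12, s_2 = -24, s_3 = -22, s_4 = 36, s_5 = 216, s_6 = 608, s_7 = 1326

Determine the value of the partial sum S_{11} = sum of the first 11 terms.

26466

1st diffs: -12, 2, 58, 180, 392, 718.
2nd diffs: 14, 56, 122, 212, 326.
3rd diffs: 42, 66, 90, 114.
4th diffs: 24, 24, 24 (constant).
Newton forward-difference form: s_n = -12 + (-12)·C(n-1,1) + 14·C(n-1,2) + 42·C(n-1,3) + 24·C(n-1,4).
Continuing: 2508, 4316, 6936, 10578.
Summing n = 1..11 (11 terms) gives 26466.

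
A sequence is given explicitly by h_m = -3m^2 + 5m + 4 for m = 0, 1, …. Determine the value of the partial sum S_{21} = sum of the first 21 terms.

Over m = 0..20: Σm = 210, Σm² = 2870.
Total = (-3)·2870 + (5)·210 + (4)·21 = -7476.

-7476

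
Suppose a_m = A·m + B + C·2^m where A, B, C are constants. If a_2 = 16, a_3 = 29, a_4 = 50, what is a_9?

Write the equations: 2A + B + 4C = 16; 3A + B + 8C = 29; 4A + B + 16C = 50.
Subtracting the first from the second: A + 4C = 13.
Subtracting the second from the third: A + 8C = 21.
Solving: C = 2, A = 5, then B = -2.
Hence a_9 = 5·9 + (-2) + 2·512 = 1067.

1067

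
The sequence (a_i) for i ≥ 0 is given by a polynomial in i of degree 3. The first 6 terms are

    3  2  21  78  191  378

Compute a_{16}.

1st diffs: -1, 19, 57, 113, 187.
2nd diffs: 20, 38, 56, 74.
3rd diffs: 18, 18, 18 (constant).
Newton forward-difference form: a_i = 3 + (-1)·C(i,1) + 20·C(i,2) + 18·C(i,3).
At i = 16: i = 16, so a_{16} = 3 - 16 + 2400 + 10080 = 12467.

12467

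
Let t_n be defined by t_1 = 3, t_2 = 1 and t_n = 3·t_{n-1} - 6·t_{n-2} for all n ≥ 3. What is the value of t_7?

729

Step forward from the initial values:
t_3 = -15, t_4 = -51, t_5 = -63, t_6 = 117, t_7 = 729.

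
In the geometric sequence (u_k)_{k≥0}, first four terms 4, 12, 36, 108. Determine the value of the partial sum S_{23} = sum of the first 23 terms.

188286357652

Common ratio r = 3.
u_k = 4·3^(k-0).
S = 4·(3^23 - 1)/(3 - 1) = 4·(94143178827 - 1)/(2) = 188286357652.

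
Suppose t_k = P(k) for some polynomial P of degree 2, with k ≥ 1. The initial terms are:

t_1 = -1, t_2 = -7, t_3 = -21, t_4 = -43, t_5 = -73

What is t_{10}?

-343

1st diffs: -6, -14, -22, -30.
2nd diffs: -8, -8, -8 (constant).
So t_k = -4k^2 + 6k - 3.
Evaluating at k = 10 gives t_{10} = -343.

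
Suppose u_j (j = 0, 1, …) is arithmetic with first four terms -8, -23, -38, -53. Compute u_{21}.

Common difference d = -15.
u_j = -8 + (j - 0)·(-15).
u_{21} = -8 + 21·(-15) = -323.

-323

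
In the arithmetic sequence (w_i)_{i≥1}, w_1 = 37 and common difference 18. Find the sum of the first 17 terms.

w_i = 37 + (i - 1)·18.
w_{17} = 325; S = 17·(37 + 325)/2 = 3077.

3077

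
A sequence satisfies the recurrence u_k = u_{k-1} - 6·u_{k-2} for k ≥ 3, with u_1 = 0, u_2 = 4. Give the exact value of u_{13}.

-48620

Iterate the recurrence:
u_3 = 4;  u_4 = -20;  u_5 = -44;  …;  u_{10} = -1460;  u_{11} = 11476;  u_{12} = 20236;  u_{13} = -48620.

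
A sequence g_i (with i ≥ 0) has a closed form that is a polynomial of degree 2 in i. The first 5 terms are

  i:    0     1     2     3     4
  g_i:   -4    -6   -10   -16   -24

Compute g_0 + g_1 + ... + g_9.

1st diffs: -2, -4, -6, -8.
2nd diffs: -2, -2, -2 (constant).
Newton forward-difference form: g_i = -4 + (-2)·C(i,1) + (-2)·C(i,2).
Continuing: …, -34, -46, -60, -76, …, g_9 = -94.
Summing i = 0..9 (10 terms) gives -370.

-370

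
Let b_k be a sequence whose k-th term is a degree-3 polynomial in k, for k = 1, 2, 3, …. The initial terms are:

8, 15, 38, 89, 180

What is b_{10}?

1655

1st diffs: 7, 23, 51, 91.
2nd diffs: 16, 28, 40.
3rd diffs: 12, 12 (constant).
Newton forward-difference form: b_k = 8 + 7·C(k-1,1) + 16·C(k-1,2) + 12·C(k-1,3).
At k = 10: k-1 = 9, so b_{10} = 8 + 63 + 576 + 1008 = 1655.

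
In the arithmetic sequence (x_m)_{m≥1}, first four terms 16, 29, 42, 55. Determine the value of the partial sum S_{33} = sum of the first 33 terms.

Common difference d = 13.
x_m = 16 + (m - 1)·13.
x_{33} = 432; S = 33·(16 + 432)/2 = 7392.

7392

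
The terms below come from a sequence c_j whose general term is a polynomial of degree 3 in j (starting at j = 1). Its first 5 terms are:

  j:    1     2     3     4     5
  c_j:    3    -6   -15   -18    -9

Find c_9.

267

1st diffs: -9, -9, -3, 9.
2nd diffs: 0, 6, 12.
3rd diffs: 6, 6 (constant).
Newton forward-difference form: c_j = 3 + (-9)·C(j-1,1) + 6·C(j-1,3).
At j = 9: j-1 = 8, so c_9 = 3 - 72 + 336 = 267.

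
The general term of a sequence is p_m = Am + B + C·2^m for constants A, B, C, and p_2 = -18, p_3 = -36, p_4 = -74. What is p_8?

Write the equations: 2A + B + 4C = -18; 3A + B + 8C = -36; 4A + B + 16C = -74.
Subtracting the first from the second: A + 4C = -18.
Subtracting the second from the third: A + 8C = -38.
Solving: C = -5, A = 2, then B = -2.
Therefore p_8 = 16 + (-2) + (-5)·256 = -1266.

-1266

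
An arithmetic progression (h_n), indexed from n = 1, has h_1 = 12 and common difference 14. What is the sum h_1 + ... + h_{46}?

h_n = 12 + (n - 1)·14.
h_{46} = 642; S = 46·(12 + 642)/2 = 15042.

15042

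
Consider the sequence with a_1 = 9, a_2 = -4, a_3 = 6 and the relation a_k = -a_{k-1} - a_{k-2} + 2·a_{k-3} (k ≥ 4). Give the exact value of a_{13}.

-108

Compute successive terms:
a_4 = 16  a_5 = -30  a_6 = 26  a_7 = 36  a_8 = -122  a_9 = 138  a_{10} = 56  a_{11} = -438  a_{12} = 658  a_{13} = -108.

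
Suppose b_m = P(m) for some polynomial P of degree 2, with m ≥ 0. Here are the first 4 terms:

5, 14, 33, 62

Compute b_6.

209

1st diffs: 9, 19, 29.
2nd diffs: 10, 10 (constant).
Newton forward-difference form: b_m = 5 + 9·C(m,1) + 10·C(m,2).
At m = 6: m = 6, so b_6 = 5 + 54 + 150 = 209.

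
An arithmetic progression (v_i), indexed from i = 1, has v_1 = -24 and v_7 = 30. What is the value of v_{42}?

345

Common difference d = (30 - (-24)) / (7 - 1) = 9.
v_i = -24 + (i - 1)·9.
v_{42} = -24 + 41·9 = 345.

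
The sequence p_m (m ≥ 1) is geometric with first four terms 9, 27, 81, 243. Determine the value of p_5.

Common ratio r = 3.
p_m = 9·3^(m-1).
p_5 = 9·3^4 = 729.

729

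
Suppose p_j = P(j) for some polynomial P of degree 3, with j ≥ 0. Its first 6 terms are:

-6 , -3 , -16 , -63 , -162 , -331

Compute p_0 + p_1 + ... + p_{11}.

-12304

1st diffs: 3, -13, -47, -99, -169.
2nd diffs: -16, -34, -52, -70.
3rd diffs: -18, -18, -18 (constant).
So p_j = -3j^3 + j^2 + 5j - 6.
Continuing: …, -588, -951, -1438, -2067, …, p_{11} = -3823.
Summing j = 0..11 (12 terms) gives -12304.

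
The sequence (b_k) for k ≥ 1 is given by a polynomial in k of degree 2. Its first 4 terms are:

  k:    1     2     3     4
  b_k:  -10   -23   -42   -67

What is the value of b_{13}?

-562

1st diffs: -13, -19, -25.
2nd diffs: -6, -6 (constant).
So b_k = -3k^2 - 4k - 3.
Evaluating at k = 13 gives b_{13} = -562.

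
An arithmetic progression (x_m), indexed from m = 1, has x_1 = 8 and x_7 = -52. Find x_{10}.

Common difference d = (-52 - 8) / (7 - 1) = -10.
x_m = 8 + (m - 1)·(-10).
x_{10} = 8 + 9·(-10) = -82.

-82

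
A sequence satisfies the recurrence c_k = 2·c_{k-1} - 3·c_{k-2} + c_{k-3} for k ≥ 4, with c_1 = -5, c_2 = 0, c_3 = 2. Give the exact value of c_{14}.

319

c_4 = -1;  c_5 = -8;  c_6 = -11;  …;  c_{11} = -93;  c_{12} = -146;  c_{13} = -13;  c_{14} = 319.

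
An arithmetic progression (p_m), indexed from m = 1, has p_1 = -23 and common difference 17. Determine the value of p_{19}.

p_m = -23 + (m - 1)·17.
p_{19} = -23 + 18·17 = 283.

283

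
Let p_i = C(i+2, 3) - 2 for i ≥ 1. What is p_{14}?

558

C(16, 3) = 560, so p_{14} = 558.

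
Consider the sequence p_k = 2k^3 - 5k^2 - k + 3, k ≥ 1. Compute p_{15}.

5613

p_{15} = 2·15^3 - 5·15^2 - 1·15 + 3 = 5613.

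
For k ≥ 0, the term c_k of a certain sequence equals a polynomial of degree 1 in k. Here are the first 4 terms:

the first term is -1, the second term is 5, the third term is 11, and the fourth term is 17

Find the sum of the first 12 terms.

1st diffs: 6, 6, 6 (constant).
So c_k = 6k - 1.
Continuing: …, 23, 29, 35, 41, …, c_{11} = 65.
Summing k = 0..11 (12 terms) gives 384.

384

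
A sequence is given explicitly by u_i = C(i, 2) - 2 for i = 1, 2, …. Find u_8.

C(8, 2) = 28, so u_8 = 26.

26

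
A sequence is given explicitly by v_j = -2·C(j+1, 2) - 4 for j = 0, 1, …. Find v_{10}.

-114

C(11, 2) = 55, so v_{10} = -114.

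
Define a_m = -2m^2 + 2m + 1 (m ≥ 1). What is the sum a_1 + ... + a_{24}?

-9176

Over m = 1..24: Σm = 300, Σm² = 4900.
Total = (-2)·4900 + (2)·300 + (1)·24 = -9176.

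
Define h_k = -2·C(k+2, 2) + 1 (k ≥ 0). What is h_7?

-71

C(9, 2) = 36, so h_7 = -71.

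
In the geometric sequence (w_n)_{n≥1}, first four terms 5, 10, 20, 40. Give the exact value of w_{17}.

327680

Common ratio r = 2.
w_n = 5·2^(n-1).
w_{17} = 5·2^16 = 327680.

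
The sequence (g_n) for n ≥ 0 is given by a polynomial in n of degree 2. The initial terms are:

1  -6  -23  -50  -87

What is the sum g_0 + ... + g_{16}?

-7735

1st diffs: -7, -17, -27, -37.
2nd diffs: -10, -10, -10 (constant).
Newton forward-difference form: g_n = 1 + (-7)·C(n,1) + (-10)·C(n,2).
Continuing: …, -134, -191, -258, -335, …, g_{16} = -1311.
Summing n = 0..16 (17 terms) gives -7735.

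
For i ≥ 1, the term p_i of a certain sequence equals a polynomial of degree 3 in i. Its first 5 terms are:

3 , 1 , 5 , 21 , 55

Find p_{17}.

1st diffs: -2, 4, 16, 34.
2nd diffs: 6, 12, 18.
3rd diffs: 6, 6 (constant).
So p_i = i^3 - 3i^2 + 5.
Evaluating at i = 17 gives p_{17} = 4051.

4051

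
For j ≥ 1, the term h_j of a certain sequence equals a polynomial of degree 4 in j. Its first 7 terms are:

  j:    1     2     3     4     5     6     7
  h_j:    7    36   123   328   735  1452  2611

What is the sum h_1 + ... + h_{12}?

63466

1st diffs: 29, 87, 205, 407, 717, 1159.
2nd diffs: 58, 118, 202, 310, 442.
3rd diffs: 60, 84, 108, 132.
4th diffs: 24, 24, 24 (constant).
Newton forward-difference form: h_j = 7 + 29·C(j-1,1) + 58·C(j-1,2) + 60·C(j-1,3) + 24·C(j-1,4).
Continuing: …, 4368, 6903, 10420, 15147, …, h_{12} = 21336.
Summing j = 1..12 (12 terms) gives 63466.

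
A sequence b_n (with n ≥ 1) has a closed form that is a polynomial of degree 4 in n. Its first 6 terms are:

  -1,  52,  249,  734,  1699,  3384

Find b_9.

15879

1st diffs: 53, 197, 485, 965, 1685.
2nd diffs: 144, 288, 480, 720.
3rd diffs: 144, 192, 240.
4th diffs: 48, 48 (constant).
So b_n = 2n^4 + 4n^3 - 2n^2 + n - 6.
Evaluating at n = 9 gives b_9 = 15879.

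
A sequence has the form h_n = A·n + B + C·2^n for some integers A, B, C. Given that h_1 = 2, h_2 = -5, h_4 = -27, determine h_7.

The three given values yield: A + B + 2C = 2; 2A + B + 4C = -5; 4A + B + 16C = -27.
Subtracting the first from the second: A + 2C = -7.
Subtracting the second from the third: 2A + 12C = -22.
Solving: C = -1, A = -5, then B = 9.
Therefore h_7 = -35 + 9 + (-1)·128 = -154.

-154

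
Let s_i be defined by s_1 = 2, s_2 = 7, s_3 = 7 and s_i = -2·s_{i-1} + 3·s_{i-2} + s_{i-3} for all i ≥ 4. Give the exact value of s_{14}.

s_4 = 9  s_5 = 10  s_6 = 14  …  s_{11} = -263  s_{12} = 894  s_{13} = -2450  s_{14} = 7319.

7319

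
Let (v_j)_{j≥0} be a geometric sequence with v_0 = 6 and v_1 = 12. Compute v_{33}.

51539607552

Common ratio r = 2.
v_j = 6·2^(j-0).
v_{33} = 6·2^33 = 51539607552.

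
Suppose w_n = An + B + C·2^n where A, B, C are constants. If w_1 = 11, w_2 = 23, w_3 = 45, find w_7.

The three given values yield: A + B + 2C = 11; 2A + B + 4C = 23; 3A + B + 8C = 45.
Subtracting the first from the second: A + 2C = 12.
Subtracting the second from the third: A + 4C = 22.
Solving: C = 5, A = 2, then B = -1.
So w_n = 2·n + (-1) + 5·2^n; at n=7 this is 653.

653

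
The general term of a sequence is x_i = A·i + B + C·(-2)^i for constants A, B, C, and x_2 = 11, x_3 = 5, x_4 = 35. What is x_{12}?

At i = 2, 3, 4: 2A + B + 4C = 11; 3A + B - 8C = 5; 4A + B + 16C = 35.
Subtracting the first from the second: A - 12C = -6.
Subtracting the second from the third: A + 24C = 30.
Solving: C = 1, A = 6, then B = -5.
So x_i = 6·i + (-5) + 1·(-2)^i; at i=12 this is 4163.

4163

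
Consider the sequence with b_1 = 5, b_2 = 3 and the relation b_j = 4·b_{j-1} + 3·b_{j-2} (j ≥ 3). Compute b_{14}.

Iterate the recurrence:
b_3 = 27; b_4 = 117; b_5 = 549; …; b_{11} = 5512923; b_{12} = 25611669; b_{13} = 118985445; b_{14} = 552776787.

552776787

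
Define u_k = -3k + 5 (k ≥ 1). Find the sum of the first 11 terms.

Over k = 1..11: Σk = 66.
Total = (-3)·66 + (5)·11 = -143.

-143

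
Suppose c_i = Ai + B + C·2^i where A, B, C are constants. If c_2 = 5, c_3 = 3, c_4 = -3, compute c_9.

-489

Write the equations: 2A + B + 4C = 5; 3A + B + 8C = 3; 4A + B + 16C = -3.
Subtracting the first from the second: A + 4C = -2.
Subtracting the second from the third: A + 8C = -6.
Solving: C = -1, A = 2, then B = 5.
So c_i = 2·i + 5 + (-1)·2^i; at i=9 this is -489.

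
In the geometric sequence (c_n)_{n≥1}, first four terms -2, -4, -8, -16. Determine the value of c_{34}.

Common ratio r = 2.
c_n = (-2)·2^(n-1).
c_{34} = (-2)·2^33 = -17179869184.

-17179869184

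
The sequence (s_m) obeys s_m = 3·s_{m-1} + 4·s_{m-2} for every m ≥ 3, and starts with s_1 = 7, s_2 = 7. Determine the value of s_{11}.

2936017

s_3 = 49; s_4 = 175; s_5 = 721; s_6 = 2863; s_7 = 11473; s_8 = 45871; s_9 = 183505; s_{10} = 733999; s_{11} = 2936017.
(Characteristic roots are 4 and -1.)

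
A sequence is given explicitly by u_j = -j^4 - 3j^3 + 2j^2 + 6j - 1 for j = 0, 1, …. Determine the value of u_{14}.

-46173

u_{14} = -1·14^4 - 3·14^3 + 2·14^2 + 6·14 - 1 = -46173.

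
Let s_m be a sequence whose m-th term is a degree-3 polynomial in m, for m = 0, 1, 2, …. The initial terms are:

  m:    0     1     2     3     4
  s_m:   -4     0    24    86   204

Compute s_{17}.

15024

1st diffs: 4, 24, 62, 118.
2nd diffs: 20, 38, 56.
3rd diffs: 18, 18 (constant).
Newton forward-difference form: s_m = -4 + 4·C(m,1) + 20·C(m,2) + 18·C(m,3).
At m = 17: m = 17, so s_{17} = -4 + 68 + 2720 + 12240 = 15024.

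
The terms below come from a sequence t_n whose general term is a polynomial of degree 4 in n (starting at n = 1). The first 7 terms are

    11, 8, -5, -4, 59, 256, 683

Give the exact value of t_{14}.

23216

1st diffs: -3, -13, 1, 63, 197, 427.
2nd diffs: -10, 14, 62, 134, 230.
3rd diffs: 24, 48, 72, 96.
4th diffs: 24, 24, 24 (constant).
So t_n = n^4 - 6n^3 + 6n^2 + 6n + 4.
Evaluating at n = 14 gives t_{14} = 23216.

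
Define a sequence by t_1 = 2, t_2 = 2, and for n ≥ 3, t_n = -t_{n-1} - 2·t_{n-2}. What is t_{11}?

Applying the relation repeatedly:
t_3 = -6, t_4 = 2, t_5 = 10, t_6 = -14, t_7 = -6, t_8 = 34, t_9 = -22, t_{10} = -46, t_{11} = 90.

90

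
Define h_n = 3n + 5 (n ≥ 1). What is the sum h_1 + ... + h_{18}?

Over n = 1..18: Σn = 171.
Total = (3)·171 + (5)·18 = 603.

603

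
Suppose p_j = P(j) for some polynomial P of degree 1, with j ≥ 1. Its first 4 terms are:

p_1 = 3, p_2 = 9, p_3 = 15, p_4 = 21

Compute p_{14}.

1st diffs: 6, 6, 6 (constant).
So p_j = 6j - 3.
Evaluating at j = 14 gives p_{14} = 81.

81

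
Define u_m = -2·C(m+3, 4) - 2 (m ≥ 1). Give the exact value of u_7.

-422

C(10, 4) = 210, so u_7 = -422.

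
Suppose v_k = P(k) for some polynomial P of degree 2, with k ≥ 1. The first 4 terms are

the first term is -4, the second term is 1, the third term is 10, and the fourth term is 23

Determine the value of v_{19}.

698

1st diffs: 5, 9, 13.
2nd diffs: 4, 4 (constant).
Newton forward-difference form: v_k = -4 + 5·C(k-1,1) + 4·C(k-1,2).
At k = 19: k-1 = 18, so v_{19} = -4 + 90 + 612 = 698.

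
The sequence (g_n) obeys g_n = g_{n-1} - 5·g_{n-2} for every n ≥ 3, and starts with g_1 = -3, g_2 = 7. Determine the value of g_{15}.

Applying the relation repeatedly:
g_3 = 22  g_4 = -13  g_5 = -123  …  g_{12} = 34382  g_{13} = 16797  g_{14} = -155113  g_{15} = -239098.

-239098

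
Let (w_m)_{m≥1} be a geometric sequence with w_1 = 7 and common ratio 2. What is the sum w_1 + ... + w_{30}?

7516192761

w_m = 7·2^(m-1).
S = 7·(2^30 - 1)/(2 - 1) = 7·(1073741824 - 1)/(1) = 7516192761.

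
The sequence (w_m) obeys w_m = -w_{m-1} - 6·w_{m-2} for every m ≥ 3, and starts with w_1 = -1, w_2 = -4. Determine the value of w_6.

-10

Compute successive terms:
w_3 = 10, w_4 = 14, w_5 = -74, w_6 = -10.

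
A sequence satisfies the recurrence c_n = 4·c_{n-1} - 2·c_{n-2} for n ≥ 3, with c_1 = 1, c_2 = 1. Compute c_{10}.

9232

Applying the relation repeatedly:
c_3 = 2; c_4 = 6; c_5 = 20; c_6 = 68; c_7 = 232; c_8 = 792; c_9 = 2704; c_{10} = 9232.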